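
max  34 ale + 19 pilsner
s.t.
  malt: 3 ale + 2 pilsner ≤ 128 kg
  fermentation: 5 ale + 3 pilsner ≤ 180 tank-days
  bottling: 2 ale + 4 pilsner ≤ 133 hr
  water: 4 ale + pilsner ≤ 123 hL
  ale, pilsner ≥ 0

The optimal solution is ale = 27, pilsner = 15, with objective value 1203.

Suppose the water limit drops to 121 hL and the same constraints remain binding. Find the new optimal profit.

1201

Check each constraint at x*: malt 111/128 (slack 17); fermentation 180/180 (tight); bottling 114/133 (slack 19); water 123/123 (tight).
Since malt, bottling are not tight, their duals are 0.
From A_Bᵀ y = c: 5·y_fermentation + 4·y_water = 34; 3·y_fermentation + 1·y_water = 19.
Solving: y_fermentation = 6, y_water = 1.
Δz = y_water·Δb = 1 × (-2) = -2, so new z* = 1203 − 2 = 1201.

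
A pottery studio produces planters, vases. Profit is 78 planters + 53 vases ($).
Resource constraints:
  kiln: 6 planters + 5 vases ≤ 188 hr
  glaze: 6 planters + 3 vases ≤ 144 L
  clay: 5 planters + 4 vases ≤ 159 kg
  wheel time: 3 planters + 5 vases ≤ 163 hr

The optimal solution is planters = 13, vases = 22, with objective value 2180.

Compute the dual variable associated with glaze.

6

At the optimum: kiln uses 188 of 188 (binding); glaze uses 144 of 144 (binding); clay uses 153 of 159 (slack = 6); wheel time uses 149 of 163 (slack = 14).
Since clay, wheel time are not tight, their duals are 0.
The binding rows give the dual system: 6·y_kiln + 6·y_glaze = 78 and 5·y_kiln + 3·y_glaze = 53.
This yields shadow prices y_kiln = 7, y_glaze = 6.
Shadow price of glaze = 6.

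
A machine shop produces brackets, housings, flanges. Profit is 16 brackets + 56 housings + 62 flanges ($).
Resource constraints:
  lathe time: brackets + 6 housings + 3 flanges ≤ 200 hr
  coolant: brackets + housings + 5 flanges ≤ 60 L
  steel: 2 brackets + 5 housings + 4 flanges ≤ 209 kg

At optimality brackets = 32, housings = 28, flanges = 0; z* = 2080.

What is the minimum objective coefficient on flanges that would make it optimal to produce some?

64

At the optimum: lathe time uses 200 of 200 (binding); coolant uses 60 of 60 (binding); steel uses 204 of 209 (slack = 5).
Slack constraints have shadow price 0 (complementary slackness).
From A_Bᵀ y = c: 1·y_lathe time + 1·y_coolant = 16; 6·y_lathe time + 1·y_coolant = 56.
This yields shadow prices y_lathe time = 8, y_coolant = 8.
flanges enters the basis when its profit ≥ yᵀa₃ = 8·3 + 8·5 = 64.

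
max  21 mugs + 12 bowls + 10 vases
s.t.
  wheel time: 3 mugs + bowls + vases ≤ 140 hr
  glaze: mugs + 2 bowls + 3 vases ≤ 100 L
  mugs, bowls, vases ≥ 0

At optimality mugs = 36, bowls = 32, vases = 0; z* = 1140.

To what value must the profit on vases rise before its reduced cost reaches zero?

Both wheel time and glaze are binding at x*.
Dual feasibility on the basic columns requires 3·y_wheel time + 1·y_glaze = 21, 1·y_wheel time + 2·y_glaze = 12.
→ y_wheel time = 6 and y_glaze = 3.
vases enters the basis when its profit ≥ yᵀa₃ = 6·1 + 3·3 = 15.

15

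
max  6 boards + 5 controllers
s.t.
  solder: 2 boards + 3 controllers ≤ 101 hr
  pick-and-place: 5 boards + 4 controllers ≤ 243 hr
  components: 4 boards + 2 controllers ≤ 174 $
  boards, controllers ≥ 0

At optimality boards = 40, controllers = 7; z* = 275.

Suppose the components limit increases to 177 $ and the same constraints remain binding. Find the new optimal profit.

Binding: solder and components. Non-binding: pick-and-place (15 unused).
Since pick-and-place is not tight, its dual is 0.
From A_Bᵀ y = c: 2·y_solder + 4·y_components = 6; 3·y_solder + 2·y_components = 5.
→ y_solder = 1 and y_components = 1.
Δz = y_components·Δb = 1 × (3) = 3, so new z* = 275 + 3 = 278.

278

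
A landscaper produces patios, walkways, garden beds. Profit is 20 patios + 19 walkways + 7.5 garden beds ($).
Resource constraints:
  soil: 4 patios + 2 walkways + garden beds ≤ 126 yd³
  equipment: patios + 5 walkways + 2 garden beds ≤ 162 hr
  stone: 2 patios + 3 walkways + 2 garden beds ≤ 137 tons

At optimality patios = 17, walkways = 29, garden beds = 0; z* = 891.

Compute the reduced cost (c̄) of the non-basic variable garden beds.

Check each constraint at x*: soil 126/126 (tight); equipment 162/162 (tight); stone 121/137 (slack 16).
By complementary slackness, y = 0 for the non-binding constraint.
The binding rows give the dual system: 4·y_soil + 1·y_equipment = 20 and 2·y_soil + 5·y_equipment = 19.
This yields shadow prices y_soil = 4.5, y_equipment = 2.
Reduced cost of garden beds: c₃ − yᵀa₃ = 7.5 − (4.5·1 + 2·2) = 7.5 − 8.5 = -1.

-1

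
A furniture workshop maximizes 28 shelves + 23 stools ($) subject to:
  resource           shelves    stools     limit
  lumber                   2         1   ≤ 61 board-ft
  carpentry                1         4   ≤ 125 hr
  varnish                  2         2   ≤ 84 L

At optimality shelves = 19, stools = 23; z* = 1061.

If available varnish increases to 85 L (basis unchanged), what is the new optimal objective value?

At the optimum: lumber uses 61 of 61 (binding); carpentry uses 111 of 125 (slack = 14); varnish uses 84 of 84 (binding).
Since carpentry is not tight, its dual is 0.
Dual feasibility on the basic columns requires 2·y_lumber + 2·y_varnish = 28, 1·y_lumber + 2·y_varnish = 23.
Solving: y_lumber = 5, y_varnish = 9.
Δz = y_varnish·Δb = 9 × (1) = 9, so new z* = 1061 + 9 = 1070.

1070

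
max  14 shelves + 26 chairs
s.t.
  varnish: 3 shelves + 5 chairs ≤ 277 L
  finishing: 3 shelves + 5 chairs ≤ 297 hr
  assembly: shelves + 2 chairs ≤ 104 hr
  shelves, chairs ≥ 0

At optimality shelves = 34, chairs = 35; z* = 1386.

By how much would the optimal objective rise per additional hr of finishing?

Check each constraint at x*: varnish 277/277 (tight); finishing 277/297 (slack 20); assembly 104/104 (tight).
Since finishing is not tight, its dual is 0.
From A_Bᵀ y = c: 3·y_varnish + 1·y_assembly = 14; 5·y_varnish + 2·y_assembly = 26.
Solving: y_varnish = 2, y_assembly = 8.
Shadow price of finishing = 0.

0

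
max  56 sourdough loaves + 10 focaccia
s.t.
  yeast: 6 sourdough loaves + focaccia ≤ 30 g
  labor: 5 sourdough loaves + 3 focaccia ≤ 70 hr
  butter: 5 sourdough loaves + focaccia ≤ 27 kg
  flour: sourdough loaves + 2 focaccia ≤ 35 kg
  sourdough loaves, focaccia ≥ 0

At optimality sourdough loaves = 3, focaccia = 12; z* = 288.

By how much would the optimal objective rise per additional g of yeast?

At the optimum: yeast uses 30 of 30 (binding); labor uses 51 of 70 (slack = 19); butter uses 27 of 27 (binding); flour uses 27 of 35 (slack = 8).
Slack constraints have shadow price 0 (complementary slackness).
Dual feasibility on the basic columns requires 6·y_yeast + 5·y_butter = 56, 1·y_yeast + 1·y_butter = 10.
Solving: y_yeast = 6, y_butter = 4.
Shadow price of yeast = 6.

6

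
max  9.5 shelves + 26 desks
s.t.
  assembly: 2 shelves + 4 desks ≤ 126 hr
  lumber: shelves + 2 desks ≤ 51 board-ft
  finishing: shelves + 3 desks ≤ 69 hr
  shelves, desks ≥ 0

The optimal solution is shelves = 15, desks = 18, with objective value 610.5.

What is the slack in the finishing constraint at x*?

0

finishing used = 1·15 + 3·18 = 69; slack = 69 − 69 = 0.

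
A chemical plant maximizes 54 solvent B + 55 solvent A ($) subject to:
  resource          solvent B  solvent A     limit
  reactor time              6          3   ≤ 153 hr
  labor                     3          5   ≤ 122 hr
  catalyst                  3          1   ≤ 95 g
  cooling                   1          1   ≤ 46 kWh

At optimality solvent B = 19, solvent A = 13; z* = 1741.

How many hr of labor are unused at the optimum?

0

labor used = 3·19 + 5·13 = 122; slack = 122 − 122 = 0.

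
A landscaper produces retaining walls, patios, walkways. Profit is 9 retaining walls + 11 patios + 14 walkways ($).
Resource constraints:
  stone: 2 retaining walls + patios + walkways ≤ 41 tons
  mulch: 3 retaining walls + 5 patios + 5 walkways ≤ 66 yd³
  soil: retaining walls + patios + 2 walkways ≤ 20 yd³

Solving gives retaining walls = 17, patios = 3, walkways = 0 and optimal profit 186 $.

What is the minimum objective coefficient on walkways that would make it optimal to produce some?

Binding: mulch and soil. Non-binding: stone (4 unused).
By complementary slackness, y = 0 for the non-binding constraint.
The binding rows give the dual system: 3·y_mulch + 1·y_soil = 9 and 5·y_mulch + 1·y_soil = 11.
Solving: y_mulch = 1, y_soil = 6.
walkways enters the basis when its profit ≥ yᵀa₃ = 1·5 + 6·2 = 17.

17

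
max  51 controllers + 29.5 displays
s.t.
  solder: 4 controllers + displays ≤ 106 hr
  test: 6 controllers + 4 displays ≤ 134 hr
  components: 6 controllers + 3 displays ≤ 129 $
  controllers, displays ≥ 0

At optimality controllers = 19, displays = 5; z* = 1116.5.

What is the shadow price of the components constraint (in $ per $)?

4.5

Check each constraint at x*: solder 81/106 (slack 25); test 134/134 (tight); components 129/129 (tight).
Since solder is not tight, its dual is 0.
The binding rows give the dual system: 6·y_test + 6·y_components = 51 and 4·y_test + 3·y_components = 29.5.
This yields shadow prices y_test = 4, y_components = 4.5.
Shadow price of components = 4.5.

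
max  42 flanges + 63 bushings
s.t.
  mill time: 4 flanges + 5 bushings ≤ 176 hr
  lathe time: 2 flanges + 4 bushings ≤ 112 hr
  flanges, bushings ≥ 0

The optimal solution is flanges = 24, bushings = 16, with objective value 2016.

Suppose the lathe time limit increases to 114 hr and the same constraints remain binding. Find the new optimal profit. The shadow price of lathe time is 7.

2030

Δb = 2, so new z* = 2016 + (7)·(2) = 2016 + 14 = 2030.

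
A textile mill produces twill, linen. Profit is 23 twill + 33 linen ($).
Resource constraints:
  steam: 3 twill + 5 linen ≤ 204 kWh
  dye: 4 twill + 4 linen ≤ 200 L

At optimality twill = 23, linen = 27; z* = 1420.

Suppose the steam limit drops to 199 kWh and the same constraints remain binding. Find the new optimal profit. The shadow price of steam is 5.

1395

Δb = -5, so new z* = 1420 + (5)·(-5) = 1420 − 25 = 1395.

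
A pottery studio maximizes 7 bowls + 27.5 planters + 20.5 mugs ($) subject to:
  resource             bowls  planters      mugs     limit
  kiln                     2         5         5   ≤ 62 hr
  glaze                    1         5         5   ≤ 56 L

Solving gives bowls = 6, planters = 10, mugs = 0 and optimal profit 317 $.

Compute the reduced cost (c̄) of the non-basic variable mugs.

Both kiln and glaze are binding at x*.
The binding rows give the dual system: 2·y_kiln + 1·y_glaze = 7 and 5·y_kiln + 5·y_glaze = 27.5.
→ y_kiln = 1.5 and y_glaze = 4.
Reduced cost of mugs: c₃ − yᵀa₃ = 20.5 − (1.5·5 + 4·5) = 20.5 − 27.5 = -7.

-7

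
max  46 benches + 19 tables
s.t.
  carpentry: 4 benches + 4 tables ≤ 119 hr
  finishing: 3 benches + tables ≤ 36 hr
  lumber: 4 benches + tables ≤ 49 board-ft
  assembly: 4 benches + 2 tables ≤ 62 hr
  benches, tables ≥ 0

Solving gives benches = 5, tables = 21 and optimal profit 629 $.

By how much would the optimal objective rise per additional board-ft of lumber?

At the optimum: carpentry uses 104 of 119 (slack = 15); finishing uses 36 of 36 (binding); lumber uses 41 of 49 (slack = 8); assembly uses 62 of 62 (binding).
Slack constraints have shadow price 0 (complementary slackness).
Dual feasibility on the basic columns requires 3·y_finishing + 4·y_assembly = 46, 1·y_finishing + 2·y_assembly = 19.
Solving: y_finishing = 8, y_assembly = 5.5.
Shadow price of lumber = 0.

0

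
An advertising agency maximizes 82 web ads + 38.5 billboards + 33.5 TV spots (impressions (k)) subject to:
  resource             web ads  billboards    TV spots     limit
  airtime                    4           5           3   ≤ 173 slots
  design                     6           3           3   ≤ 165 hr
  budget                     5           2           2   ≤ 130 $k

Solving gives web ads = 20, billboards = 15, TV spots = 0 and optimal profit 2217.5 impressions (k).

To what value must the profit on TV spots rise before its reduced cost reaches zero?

Check each constraint at x*: airtime 155/173 (slack 18); design 165/165 (tight); budget 130/130 (tight).
Since airtime is not tight, its dual is 0.
From A_Bᵀ y = c: 6·y_design + 5·y_budget = 82; 3·y_design + 2·y_budget = 38.5.
Solving: y_design = 9.5, y_budget = 5.
TV spots enters the basis when its profit ≥ yᵀa₃ = 9.5·3 + 5·2 = 38.5.

38.5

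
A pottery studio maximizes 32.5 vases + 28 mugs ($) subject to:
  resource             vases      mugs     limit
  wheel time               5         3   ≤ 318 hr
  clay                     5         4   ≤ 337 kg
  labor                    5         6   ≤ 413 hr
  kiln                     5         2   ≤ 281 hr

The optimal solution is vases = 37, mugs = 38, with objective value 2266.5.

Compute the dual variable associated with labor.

1

Check each constraint at x*: wheel time 299/318 (slack 19); clay 337/337 (tight); labor 413/413 (tight); kiln 261/281 (slack 20).
Slack constraints have shadow price 0 (complementary slackness).
Dual feasibility on the basic columns requires 5·y_clay + 5·y_labor = 32.5, 4·y_clay + 6·y_labor = 28.
→ y_clay = 5.5 and y_labor = 1.
Shadow price of labor = 1.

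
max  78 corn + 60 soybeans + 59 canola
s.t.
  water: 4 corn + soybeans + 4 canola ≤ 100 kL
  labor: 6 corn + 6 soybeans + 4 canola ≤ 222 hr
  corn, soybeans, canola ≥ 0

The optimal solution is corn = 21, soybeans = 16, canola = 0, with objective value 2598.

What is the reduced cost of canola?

-1

At the optimum: water uses 100 of 100 (binding); labor uses 222 of 222 (binding).
The binding rows give the dual system: 4·y_water + 6·y_labor = 78 and 1·y_water + 6·y_labor = 60.
→ y_water = 6 and y_labor = 9.
Reduced cost of canola: c₃ − yᵀa₃ = 59 − (6·4 + 9·4) = 59 − 60 = -1.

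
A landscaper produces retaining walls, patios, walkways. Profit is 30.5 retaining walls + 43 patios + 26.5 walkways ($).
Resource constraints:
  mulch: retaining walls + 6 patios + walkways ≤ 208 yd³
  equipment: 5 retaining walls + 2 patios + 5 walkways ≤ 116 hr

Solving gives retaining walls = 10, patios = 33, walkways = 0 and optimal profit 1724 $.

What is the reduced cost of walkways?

-4

Check each constraint at x*: mulch 208/208 (tight); equipment 116/116 (tight).
Dual feasibility on the basic columns requires 1·y_mulch + 5·y_equipment = 30.5, 6·y_mulch + 2·y_equipment = 43.
→ y_mulch = 5.5 and y_equipment = 5.
Reduced cost of walkways: c₃ − yᵀa₃ = 26.5 − (5.5·1 + 5·5) = 26.5 − 30.5 = -4.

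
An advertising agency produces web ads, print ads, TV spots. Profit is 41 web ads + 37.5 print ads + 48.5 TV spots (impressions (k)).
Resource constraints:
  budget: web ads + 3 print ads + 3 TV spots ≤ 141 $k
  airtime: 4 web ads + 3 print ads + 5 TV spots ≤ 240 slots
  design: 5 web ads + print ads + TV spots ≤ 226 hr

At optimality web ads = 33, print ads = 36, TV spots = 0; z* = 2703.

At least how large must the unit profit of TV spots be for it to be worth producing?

Check each constraint at x*: budget 141/141 (tight); airtime 240/240 (tight); design 201/226 (slack 25).
By complementary slackness, y = 0 for the non-binding constraint.
From A_Bᵀ y = c: 1·y_budget + 4·y_airtime = 41; 3·y_budget + 3·y_airtime = 37.5.
→ y_budget = 3 and y_airtime = 9.5.
TV spots enters the basis when its profit ≥ yᵀa₃ = 3·3 + 9.5·5 = 56.5.

56.5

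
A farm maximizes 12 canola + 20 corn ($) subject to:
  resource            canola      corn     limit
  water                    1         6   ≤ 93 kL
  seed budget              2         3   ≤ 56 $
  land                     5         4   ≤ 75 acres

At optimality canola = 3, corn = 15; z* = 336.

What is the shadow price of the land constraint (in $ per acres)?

2

At the optimum: water uses 93 of 93 (binding); seed budget uses 51 of 56 (slack = 5); land uses 75 of 75 (binding).
Slack constraints have shadow price 0 (complementary slackness).
The binding rows give the dual system: 1·y_water + 5·y_land = 12 and 6·y_water + 4·y_land = 20.
→ y_water = 2 and y_land = 2.
Shadow price of land = 2.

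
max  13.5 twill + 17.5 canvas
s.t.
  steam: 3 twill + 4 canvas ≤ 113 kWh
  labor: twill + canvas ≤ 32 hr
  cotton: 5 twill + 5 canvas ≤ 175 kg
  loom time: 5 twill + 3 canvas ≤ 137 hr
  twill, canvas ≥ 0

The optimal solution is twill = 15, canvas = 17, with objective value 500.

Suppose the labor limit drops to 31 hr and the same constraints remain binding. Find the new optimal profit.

498.5

At the optimum: steam uses 113 of 113 (binding); labor uses 32 of 32 (binding); cotton uses 160 of 175 (slack = 15); loom time uses 126 of 137 (slack = 11).
By complementary slackness, y = 0 for the non-binding constraints.
From A_Bᵀ y = c: 3·y_steam + 1·y_labor = 13.5; 4·y_steam + 1·y_labor = 17.5.
→ y_steam = 4 and y_labor = 1.5.
Δz = y_labor·Δb = 1.5 × (-1) = -1.5, so new z* = 500 − 1.5 = 498.5.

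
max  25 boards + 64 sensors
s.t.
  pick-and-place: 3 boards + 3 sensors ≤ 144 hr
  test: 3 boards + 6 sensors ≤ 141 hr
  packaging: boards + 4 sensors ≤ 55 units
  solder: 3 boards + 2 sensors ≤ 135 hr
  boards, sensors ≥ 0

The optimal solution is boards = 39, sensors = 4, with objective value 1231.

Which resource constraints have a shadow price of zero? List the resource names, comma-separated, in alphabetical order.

pick-and-place, solder

pick-and-place: 129/144 (slack 15)
test: 141/141 (binding)
packaging: 55/55 (binding)
solder: 125/135 (slack 10)
By complementary slackness, a constraint with positive slack has shadow price 0 → pick-and-place, solder.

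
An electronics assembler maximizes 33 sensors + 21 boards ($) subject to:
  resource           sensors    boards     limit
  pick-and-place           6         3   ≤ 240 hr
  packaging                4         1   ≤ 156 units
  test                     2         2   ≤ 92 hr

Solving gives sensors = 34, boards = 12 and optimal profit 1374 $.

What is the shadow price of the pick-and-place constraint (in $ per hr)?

4

At the optimum: pick-and-place uses 240 of 240 (binding); packaging uses 148 of 156 (slack = 8); test uses 92 of 92 (binding).
Since packaging is not tight, its dual is 0.
From A_Bᵀ y = c: 6·y_pick-and-place + 2·y_test = 33; 3·y_pick-and-place + 2·y_test = 21.
→ y_pick-and-place = 4 and y_test = 4.5.
Shadow price of pick-and-place = 4.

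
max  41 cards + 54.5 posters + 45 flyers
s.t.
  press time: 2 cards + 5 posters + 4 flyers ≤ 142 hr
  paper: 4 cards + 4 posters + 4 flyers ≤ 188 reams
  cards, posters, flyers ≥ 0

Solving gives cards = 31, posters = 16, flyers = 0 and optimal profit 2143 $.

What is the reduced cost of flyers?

-5

Check each constraint at x*: press time 142/142 (tight); paper 188/188 (tight).
The binding rows give the dual system: 2·y_press time + 4·y_paper = 41 and 5·y_press time + 4·y_paper = 54.5.
Solving: y_press time = 4.5, y_paper = 8.
Reduced cost of flyers: c₃ − yᵀa₃ = 45 − (4.5·4 + 8·4) = 45 − 50 = -5.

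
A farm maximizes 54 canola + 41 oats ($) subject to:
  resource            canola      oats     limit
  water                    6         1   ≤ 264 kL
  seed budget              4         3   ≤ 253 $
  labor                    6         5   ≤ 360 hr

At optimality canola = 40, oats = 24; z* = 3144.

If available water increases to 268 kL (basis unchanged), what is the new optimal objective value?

Binding: water and labor. Non-binding: seed budget (21 unused).
By complementary slackness, y = 0 for the non-binding constraint.
Dual feasibility on the basic columns requires 6·y_water + 6·y_labor = 54, 1·y_water + 5·y_labor = 41.
→ y_water = 1 and y_labor = 8.
Δz = y_water·Δb = 1 × (4) = 4, so new z* = 3144 + 4 = 3148.

3148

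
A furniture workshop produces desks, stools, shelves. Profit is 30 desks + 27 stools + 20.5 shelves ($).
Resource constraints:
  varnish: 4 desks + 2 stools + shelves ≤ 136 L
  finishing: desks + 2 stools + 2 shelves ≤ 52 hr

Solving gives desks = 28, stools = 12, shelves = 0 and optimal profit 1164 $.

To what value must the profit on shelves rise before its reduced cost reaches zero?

21.5

At the optimum: varnish uses 136 of 136 (binding); finishing uses 52 of 52 (binding).
From A_Bᵀ y = c: 4·y_varnish + 1·y_finishing = 30; 2·y_varnish + 2·y_finishing = 27.
Solving: y_varnish = 5.5, y_finishing = 8.
shelves enters the basis when its profit ≥ yᵀa₃ = 5.5·1 + 8·2 = 21.5.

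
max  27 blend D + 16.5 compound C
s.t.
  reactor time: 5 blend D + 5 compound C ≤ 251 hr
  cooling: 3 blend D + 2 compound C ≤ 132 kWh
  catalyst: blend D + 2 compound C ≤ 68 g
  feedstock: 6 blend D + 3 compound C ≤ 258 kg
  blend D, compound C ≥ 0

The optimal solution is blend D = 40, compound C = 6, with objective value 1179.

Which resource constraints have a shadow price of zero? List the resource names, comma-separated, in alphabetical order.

catalyst, reactor time

reactor time: 230/251 (slack 21)
cooling: 132/132 (binding)
catalyst: 52/68 (slack 16)
feedstock: 258/258 (binding)
By complementary slackness, a constraint with positive slack has shadow price 0 → catalyst, reactor time.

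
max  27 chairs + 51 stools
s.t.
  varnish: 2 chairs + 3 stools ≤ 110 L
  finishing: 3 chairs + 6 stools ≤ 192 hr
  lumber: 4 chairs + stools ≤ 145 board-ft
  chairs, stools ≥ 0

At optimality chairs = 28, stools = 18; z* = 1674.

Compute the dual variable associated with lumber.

0

Binding: varnish and finishing. Non-binding: lumber (15 unused).
Slack constraints have shadow price 0 (complementary slackness).
The binding rows give the dual system: 2·y_varnish + 3·y_finishing = 27 and 3·y_varnish + 6·y_finishing = 51.
→ y_varnish = 3 and y_finishing = 7.
Shadow price of lumber = 0.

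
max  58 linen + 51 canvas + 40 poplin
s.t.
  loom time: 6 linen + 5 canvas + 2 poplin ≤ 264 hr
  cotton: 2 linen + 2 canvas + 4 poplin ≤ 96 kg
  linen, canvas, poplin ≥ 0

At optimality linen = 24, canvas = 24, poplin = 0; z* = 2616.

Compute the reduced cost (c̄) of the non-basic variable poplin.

-6

At the optimum: loom time uses 264 of 264 (binding); cotton uses 96 of 96 (binding).
The binding rows give the dual system: 6·y_loom time + 2·y_cotton = 58 and 5·y_loom time + 2·y_cotton = 51.
→ y_loom time = 7 and y_cotton = 8.
Reduced cost of poplin: c₃ − yᵀa₃ = 40 − (7·2 + 8·4) = 40 − 46 = -6.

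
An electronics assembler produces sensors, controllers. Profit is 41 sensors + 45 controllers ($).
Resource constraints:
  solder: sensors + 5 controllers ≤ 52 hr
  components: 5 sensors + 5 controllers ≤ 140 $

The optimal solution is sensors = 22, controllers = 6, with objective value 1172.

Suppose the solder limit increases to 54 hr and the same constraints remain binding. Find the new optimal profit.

Both solder and components are binding at x*.
The binding rows give the dual system: 1·y_solder + 5·y_components = 41 and 5·y_solder + 5·y_components = 45.
→ y_solder = 1 and y_components = 8.
Δz = y_solder·Δb = 1 × (2) = 2, so new z* = 1172 + 2 = 1174.

1174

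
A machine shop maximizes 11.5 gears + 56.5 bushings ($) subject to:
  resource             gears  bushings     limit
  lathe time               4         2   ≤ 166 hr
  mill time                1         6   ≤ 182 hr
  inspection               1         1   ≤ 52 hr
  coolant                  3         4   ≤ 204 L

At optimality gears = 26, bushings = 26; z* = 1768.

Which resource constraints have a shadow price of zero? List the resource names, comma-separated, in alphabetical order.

lathe time: 156/166 (slack 10)
mill time: 182/182 (binding)
inspection: 52/52 (binding)
coolant: 182/204 (slack 22)
By complementary slackness, a constraint with positive slack has shadow price 0 → coolant, lathe time.

coolant, lathe time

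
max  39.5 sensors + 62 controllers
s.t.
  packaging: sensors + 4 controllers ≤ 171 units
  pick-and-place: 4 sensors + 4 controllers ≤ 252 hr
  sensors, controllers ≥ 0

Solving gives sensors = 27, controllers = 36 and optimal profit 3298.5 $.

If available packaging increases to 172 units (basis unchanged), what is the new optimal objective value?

Check each constraint at x*: packaging 171/171 (tight); pick-and-place 252/252 (tight).
Dual feasibility on the basic columns requires 1·y_packaging + 4·y_pick-and-place = 39.5, 4·y_packaging + 4·y_pick-and-place = 62.
Solving: y_packaging = 7.5, y_pick-and-place = 8.
Δz = y_packaging·Δb = 7.5 × (1) = 7.5, so new z* = 3298.5 + 7.5 = 3306.

3306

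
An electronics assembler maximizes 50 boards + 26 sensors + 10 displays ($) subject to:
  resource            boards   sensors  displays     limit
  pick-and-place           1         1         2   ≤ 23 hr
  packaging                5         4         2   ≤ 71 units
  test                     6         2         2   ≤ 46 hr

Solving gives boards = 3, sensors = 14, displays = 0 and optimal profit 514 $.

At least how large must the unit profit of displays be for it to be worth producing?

At the optimum: pick-and-place uses 17 of 23 (slack = 6); packaging uses 71 of 71 (binding); test uses 46 of 46 (binding).
By complementary slackness, y = 0 for the non-binding constraint.
The binding rows give the dual system: 5·y_packaging + 6·y_test = 50 and 4·y_packaging + 2·y_test = 26.
This yields shadow prices y_packaging = 4, y_test = 5.
displays enters the basis when its profit ≥ yᵀa₃ = 4·2 + 5·2 = 18.

18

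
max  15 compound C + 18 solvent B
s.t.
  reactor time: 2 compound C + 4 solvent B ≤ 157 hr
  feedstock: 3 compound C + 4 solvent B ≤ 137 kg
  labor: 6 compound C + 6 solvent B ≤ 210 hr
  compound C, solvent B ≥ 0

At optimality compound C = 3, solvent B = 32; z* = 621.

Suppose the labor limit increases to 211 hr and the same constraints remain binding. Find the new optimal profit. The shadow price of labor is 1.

Δb = 1, so new z* = 621 + (1)·(1) = 621 + 1 = 622.

622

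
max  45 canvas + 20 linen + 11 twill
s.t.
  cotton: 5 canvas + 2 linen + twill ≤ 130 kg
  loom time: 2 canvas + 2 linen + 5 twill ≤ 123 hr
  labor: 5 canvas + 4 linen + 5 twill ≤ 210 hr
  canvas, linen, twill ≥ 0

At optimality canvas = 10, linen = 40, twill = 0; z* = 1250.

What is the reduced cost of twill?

-2

Check each constraint at x*: cotton 130/130 (tight); loom time 100/123 (slack 23); labor 210/210 (tight).
Since loom time is not tight, its dual is 0.
Dual feasibility on the basic columns requires 5·y_cotton + 5·y_labor = 45, 2·y_cotton + 4·y_labor = 20.
This yields shadow prices y_cotton = 8, y_labor = 1.
Reduced cost of twill: c₃ − yᵀa₃ = 11 − (8·1 + 1·5) = 11 − 13 = -2.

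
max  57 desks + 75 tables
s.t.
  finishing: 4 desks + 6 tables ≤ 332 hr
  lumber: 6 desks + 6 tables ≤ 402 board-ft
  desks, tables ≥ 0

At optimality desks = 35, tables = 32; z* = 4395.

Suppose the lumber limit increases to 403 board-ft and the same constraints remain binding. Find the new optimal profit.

4398.5

Both finishing and lumber are binding at x*.
From A_Bᵀ y = c: 4·y_finishing + 6·y_lumber = 57; 6·y_finishing + 6·y_lumber = 75.
Solving: y_finishing = 9, y_lumber = 3.5.
Δz = y_lumber·Δb = 3.5 × (1) = 3.5, so new z* = 4395 + 3.5 = 4398.5.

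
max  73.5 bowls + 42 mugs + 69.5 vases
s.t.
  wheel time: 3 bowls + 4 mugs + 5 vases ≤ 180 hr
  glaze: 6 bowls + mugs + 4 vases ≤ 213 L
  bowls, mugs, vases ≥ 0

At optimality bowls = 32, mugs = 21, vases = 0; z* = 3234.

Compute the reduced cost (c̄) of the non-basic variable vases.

At the optimum: wheel time uses 180 of 180 (binding); glaze uses 213 of 213 (binding).
Dual feasibility on the basic columns requires 3·y_wheel time + 6·y_glaze = 73.5, 4·y_wheel time + 1·y_glaze = 42.
This yields shadow prices y_wheel time = 8.5, y_glaze = 8.
Reduced cost of vases: c₃ − yᵀa₃ = 69.5 − (8.5·5 + 8·4) = 69.5 − 74.5 = -5.

-5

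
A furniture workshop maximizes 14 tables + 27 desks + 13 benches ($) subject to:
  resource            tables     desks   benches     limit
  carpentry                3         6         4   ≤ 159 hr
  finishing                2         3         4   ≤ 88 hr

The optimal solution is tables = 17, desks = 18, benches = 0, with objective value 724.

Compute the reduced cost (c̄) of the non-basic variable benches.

Both carpentry and finishing are binding at x*.
Dual feasibility on the basic columns requires 3·y_carpentry + 2·y_finishing = 14, 6·y_carpentry + 3·y_finishing = 27.
This yields shadow prices y_carpentry = 4, y_finishing = 1.
Reduced cost of benches: c₃ − yᵀa₃ = 13 − (4·4 + 1·4) = 13 − 20 = -7.

-7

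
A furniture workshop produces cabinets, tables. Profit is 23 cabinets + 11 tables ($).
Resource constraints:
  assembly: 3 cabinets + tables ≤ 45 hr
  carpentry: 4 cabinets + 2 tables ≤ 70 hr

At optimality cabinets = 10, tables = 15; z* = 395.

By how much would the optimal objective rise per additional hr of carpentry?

5

Check each constraint at x*: assembly 45/45 (tight); carpentry 70/70 (tight).
Dual feasibility on the basic columns requires 3·y_assembly + 4·y_carpentry = 23, 1·y_assembly + 2·y_carpentry = 11.
→ y_assembly = 1 and y_carpentry = 5.
Shadow price of carpentry = 5.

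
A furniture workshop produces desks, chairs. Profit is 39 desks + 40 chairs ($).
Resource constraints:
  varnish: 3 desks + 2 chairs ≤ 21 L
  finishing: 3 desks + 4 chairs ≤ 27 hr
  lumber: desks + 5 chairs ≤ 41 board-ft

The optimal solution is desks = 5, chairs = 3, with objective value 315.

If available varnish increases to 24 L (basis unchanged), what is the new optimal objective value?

333

Check each constraint at x*: varnish 21/21 (tight); finishing 27/27 (tight); lumber 20/41 (slack 21).
Since lumber is not tight, its dual is 0.
Dual feasibility on the basic columns requires 3·y_varnish + 3·y_finishing = 39, 2·y_varnish + 4·y_finishing = 40.
This yields shadow prices y_varnish = 6, y_finishing = 7.
Δz = y_varnish·Δb = 6 × (3) = 18, so new z* = 315 + 18 = 333.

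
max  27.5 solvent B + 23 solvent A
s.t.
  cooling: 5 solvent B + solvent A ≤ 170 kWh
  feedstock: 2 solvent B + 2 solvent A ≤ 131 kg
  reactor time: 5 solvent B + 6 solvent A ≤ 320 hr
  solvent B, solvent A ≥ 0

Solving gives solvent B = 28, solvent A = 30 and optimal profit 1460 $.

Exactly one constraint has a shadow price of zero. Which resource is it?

feedstock

cooling: 170/170 (binding)
feedstock: 116/131 (slack 15)
reactor time: 320/320 (binding)
By complementary slackness, a constraint with positive slack has shadow price 0 → feedstock.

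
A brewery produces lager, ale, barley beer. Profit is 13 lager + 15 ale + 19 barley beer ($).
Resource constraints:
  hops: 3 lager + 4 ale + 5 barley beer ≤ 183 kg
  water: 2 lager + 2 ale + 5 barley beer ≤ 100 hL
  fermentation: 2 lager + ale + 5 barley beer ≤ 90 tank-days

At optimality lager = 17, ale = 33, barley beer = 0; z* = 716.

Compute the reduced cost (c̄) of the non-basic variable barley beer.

Binding: hops and water. Non-binding: fermentation (23 unused).
Slack constraints have shadow price 0 (complementary slackness).
Dual feasibility on the basic columns requires 3·y_hops + 2·y_water = 13, 4·y_hops + 2·y_water = 15.
→ y_hops = 2 and y_water = 3.5.
Reduced cost of barley beer: c₃ − yᵀa₃ = 19 − (2·5 + 3.5·5) = 19 − 27.5 = -8.5.

-8.5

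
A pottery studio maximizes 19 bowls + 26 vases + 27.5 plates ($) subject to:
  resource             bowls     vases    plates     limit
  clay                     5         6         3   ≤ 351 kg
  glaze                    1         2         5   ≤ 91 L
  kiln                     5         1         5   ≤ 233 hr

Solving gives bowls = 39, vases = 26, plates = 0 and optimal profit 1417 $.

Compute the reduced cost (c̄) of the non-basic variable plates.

-1.5

Binding: clay and glaze. Non-binding: kiln (12 unused).
Since kiln is not tight, its dual is 0.
The binding rows give the dual system: 5·y_clay + 1·y_glaze = 19 and 6·y_clay + 2·y_glaze = 26.
Solving: y_clay = 3, y_glaze = 4.
Reduced cost of plates: c₃ − yᵀa₃ = 27.5 − (3·3 + 4·5) = 27.5 − 29 = -1.5.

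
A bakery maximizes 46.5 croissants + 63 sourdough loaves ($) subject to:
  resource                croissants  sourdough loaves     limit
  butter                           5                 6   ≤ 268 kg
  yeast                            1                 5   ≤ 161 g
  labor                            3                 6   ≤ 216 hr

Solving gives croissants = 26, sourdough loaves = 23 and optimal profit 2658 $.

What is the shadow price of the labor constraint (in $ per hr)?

Check each constraint at x*: butter 268/268 (tight); yeast 141/161 (slack 20); labor 216/216 (tight).
Slack constraints have shadow price 0 (complementary slackness).
From A_Bᵀ y = c: 5·y_butter + 3·y_labor = 46.5; 6·y_butter + 6·y_labor = 63.
→ y_butter = 7.5 and y_labor = 3.
Shadow price of labor = 3.

3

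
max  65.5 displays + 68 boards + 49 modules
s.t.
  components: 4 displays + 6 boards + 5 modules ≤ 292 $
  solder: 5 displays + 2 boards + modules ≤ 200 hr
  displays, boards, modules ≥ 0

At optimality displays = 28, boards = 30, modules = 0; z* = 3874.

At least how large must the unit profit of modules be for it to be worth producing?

53

At the optimum: components uses 292 of 292 (binding); solder uses 200 of 200 (binding).
From A_Bᵀ y = c: 4·y_components + 5·y_solder = 65.5; 6·y_components + 2·y_solder = 68.
→ y_components = 9.5 and y_solder = 5.5.
modules enters the basis when its profit ≥ yᵀa₃ = 9.5·5 + 5.5·1 = 53.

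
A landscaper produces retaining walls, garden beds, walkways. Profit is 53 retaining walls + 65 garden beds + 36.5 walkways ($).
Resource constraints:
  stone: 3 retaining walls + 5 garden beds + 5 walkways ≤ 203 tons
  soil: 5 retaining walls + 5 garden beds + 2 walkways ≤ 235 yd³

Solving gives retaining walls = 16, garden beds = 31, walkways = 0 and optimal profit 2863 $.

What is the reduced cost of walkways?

-7.5

Check each constraint at x*: stone 203/203 (tight); soil 235/235 (tight).
From A_Bᵀ y = c: 3·y_stone + 5·y_soil = 53; 5·y_stone + 5·y_soil = 65.
→ y_stone = 6 and y_soil = 7.
Reduced cost of walkways: c₃ − yᵀa₃ = 36.5 − (6·5 + 7·2) = 36.5 − 44 = -7.5.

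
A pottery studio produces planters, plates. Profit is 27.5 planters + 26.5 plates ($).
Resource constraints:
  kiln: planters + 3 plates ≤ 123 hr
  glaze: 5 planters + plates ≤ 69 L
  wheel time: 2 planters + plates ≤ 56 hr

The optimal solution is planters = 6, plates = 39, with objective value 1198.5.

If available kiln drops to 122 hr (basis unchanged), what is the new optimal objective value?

At the optimum: kiln uses 123 of 123 (binding); glaze uses 69 of 69 (binding); wheel time uses 51 of 56 (slack = 5).
Since wheel time is not tight, its dual is 0.
From A_Bᵀ y = c: 1·y_kiln + 5·y_glaze = 27.5; 3·y_kiln + 1·y_glaze = 26.5.
Solving: y_kiln = 7.5, y_glaze = 4.
Δz = y_kiln·Δb = 7.5 × (-1) = -7.5, so new z* = 1198.5 − 7.5 = 1191.

1191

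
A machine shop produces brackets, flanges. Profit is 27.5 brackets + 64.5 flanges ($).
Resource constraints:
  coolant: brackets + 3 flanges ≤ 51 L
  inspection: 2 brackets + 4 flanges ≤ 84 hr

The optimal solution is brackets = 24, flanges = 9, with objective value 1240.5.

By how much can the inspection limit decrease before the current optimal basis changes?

16

Binding constraints: coolant, inspection. The basis is B = [[1,3],[2,4]] with det -2.
Per unit decrease in inspection, x* moves by d = (-1.5, 0.5).
The basis stays optimal until brackets reaches 0; allowable decrease = 16 hr.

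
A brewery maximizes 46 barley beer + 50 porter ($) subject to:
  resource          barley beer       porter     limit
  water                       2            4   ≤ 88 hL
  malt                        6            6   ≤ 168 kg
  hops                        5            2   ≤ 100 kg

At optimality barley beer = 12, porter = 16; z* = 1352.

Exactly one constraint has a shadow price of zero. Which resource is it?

hops

water: 88/88 (binding)
malt: 168/168 (binding)
hops: 92/100 (slack 8)
By complementary slackness, a constraint with positive slack has shadow price 0 → hops.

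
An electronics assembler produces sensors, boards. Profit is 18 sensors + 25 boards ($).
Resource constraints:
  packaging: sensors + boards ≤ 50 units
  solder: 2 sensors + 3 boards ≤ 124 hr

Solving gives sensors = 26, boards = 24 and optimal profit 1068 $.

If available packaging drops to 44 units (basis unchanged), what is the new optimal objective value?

1044

Both packaging and solder are binding at x*.
Dual feasibility on the basic columns requires 1·y_packaging + 2·y_solder = 18, 1·y_packaging + 3·y_solder = 25.
This yields shadow prices y_packaging = 4, y_solder = 7.
Δz = y_packaging·Δb = 4 × (-6) = -24, so new z* = 1068 − 24 = 1044.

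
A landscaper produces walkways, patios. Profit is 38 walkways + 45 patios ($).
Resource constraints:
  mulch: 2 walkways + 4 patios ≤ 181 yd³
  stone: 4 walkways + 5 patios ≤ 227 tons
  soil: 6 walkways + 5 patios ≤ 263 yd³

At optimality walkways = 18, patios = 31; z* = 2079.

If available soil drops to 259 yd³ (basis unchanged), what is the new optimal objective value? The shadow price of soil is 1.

Δb = -4, so new z* = 2079 + (1)·(-4) = 2079 − 4 = 2075.

2075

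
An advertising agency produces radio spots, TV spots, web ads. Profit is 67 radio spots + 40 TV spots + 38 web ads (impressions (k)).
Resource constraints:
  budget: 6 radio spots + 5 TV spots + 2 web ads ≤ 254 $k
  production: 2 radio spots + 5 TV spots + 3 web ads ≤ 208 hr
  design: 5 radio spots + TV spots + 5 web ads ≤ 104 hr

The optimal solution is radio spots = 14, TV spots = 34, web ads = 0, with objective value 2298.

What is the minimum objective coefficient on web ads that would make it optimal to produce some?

39

Binding: budget and design. Non-binding: production (10 unused).
By complementary slackness, y = 0 for the non-binding constraint.
The binding rows give the dual system: 6·y_budget + 5·y_design = 67 and 5·y_budget + 1·y_design = 40.
This yields shadow prices y_budget = 7, y_design = 5.
web ads enters the basis when its profit ≥ yᵀa₃ = 7·2 + 5·5 = 39.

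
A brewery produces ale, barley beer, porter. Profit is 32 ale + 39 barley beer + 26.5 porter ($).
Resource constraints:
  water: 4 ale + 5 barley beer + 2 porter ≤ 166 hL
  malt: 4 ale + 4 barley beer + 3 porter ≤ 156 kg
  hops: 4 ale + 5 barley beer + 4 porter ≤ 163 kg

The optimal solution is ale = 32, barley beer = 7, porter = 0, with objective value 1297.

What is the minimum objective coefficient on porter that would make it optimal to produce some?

31

Check each constraint at x*: water 163/166 (slack 3); malt 156/156 (tight); hops 163/163 (tight).
Since water is not tight, its dual is 0.
The binding rows give the dual system: 4·y_malt + 4·y_hops = 32 and 4·y_malt + 5·y_hops = 39.
→ y_malt = 1 and y_hops = 7.
porter enters the basis when its profit ≥ yᵀa₃ = 1·3 + 7·4 = 31.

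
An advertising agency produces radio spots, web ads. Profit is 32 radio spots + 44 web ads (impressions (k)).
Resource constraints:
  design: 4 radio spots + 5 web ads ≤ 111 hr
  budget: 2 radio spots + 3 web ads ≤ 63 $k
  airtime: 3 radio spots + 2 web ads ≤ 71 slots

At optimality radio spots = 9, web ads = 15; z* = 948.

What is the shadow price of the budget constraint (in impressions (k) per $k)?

At the optimum: design uses 111 of 111 (binding); budget uses 63 of 63 (binding); airtime uses 57 of 71 (slack = 14).
By complementary slackness, y = 0 for the non-binding constraint.
The binding rows give the dual system: 4·y_design + 2·y_budget = 32 and 5·y_design + 3·y_budget = 44.
→ y_design = 4 and y_budget = 8.
Shadow price of budget = 8.

8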